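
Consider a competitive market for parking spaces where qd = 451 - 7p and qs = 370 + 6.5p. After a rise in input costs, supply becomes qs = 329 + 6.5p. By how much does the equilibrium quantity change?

Original equilibrium: p* = 6, q* = 409.
New equilibrium: 451 - 7p = 329 + 6.5p, so 122 = 13.5p and p' = 244/27; q' = 451 − 7(244/27) = 10469/27.
Change in quantity: 10469/27 − 409 = -574/27.

Δq = -574/27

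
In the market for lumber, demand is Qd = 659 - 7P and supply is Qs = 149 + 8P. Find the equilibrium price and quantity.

Set Qd = Qs: 659 - 7P = 149 + 8P.
510 = 15P, so P* = 34.
Q* = 659 − 7(34) = 421.

P* = 34, Q* = 421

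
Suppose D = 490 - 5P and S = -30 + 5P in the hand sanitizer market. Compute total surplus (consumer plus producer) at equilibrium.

Total surplus = 10580

Equilibrium: 490 - 5P = -30 + 5P gives P* = 52, Q* = 230.
Demand choke price: P = 98; supply starts at P = 6.
CS = ½(98 − 52)(230) = 5290; PS = ½(52 − 6)(230) = 5290.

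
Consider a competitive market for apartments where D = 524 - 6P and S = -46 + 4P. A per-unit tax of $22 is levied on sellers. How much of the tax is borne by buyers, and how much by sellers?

Buyers bear $8.8, sellers bear $13.2

Pre-tax equilibrium: P* = 57, Q* = 182.
Tax on sellers shifts supply to S = -46 + 4(P − 22) = -134 + 4P.
524 - 6P = -134 + 4P gives buyer price Pb = 65.8; sellers receive Ps = 65.8 − 22 = 43.8.
New quantity: Q = 524 − 6(65.8) = 129.2.
Buyer burden = 65.8 − 57 = 8.8; seller burden = 57 − 43.8 = 13.2.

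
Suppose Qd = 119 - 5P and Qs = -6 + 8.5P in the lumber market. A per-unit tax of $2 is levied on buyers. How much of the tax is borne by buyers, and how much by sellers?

Buyers bear 34/27, sellers bear 20/27

Pre-tax equilibrium: P* = 250/27, Q* = 1963/27.
Tax on buyers shifts demand to Qd = 119 − 5(P + 2) = 109 - 5P.
109 - 5P = -6 + 8.5P gives seller price Ps = 230/27; buyers pay Pb = 230/27 + 2 = 284/27.
New quantity: Q = 119 − 5(284/27) = 1793/27.
Buyer burden = 284/27 − 250/27 = 34/27; seller burden = 250/27 − 230/27 = 20/27.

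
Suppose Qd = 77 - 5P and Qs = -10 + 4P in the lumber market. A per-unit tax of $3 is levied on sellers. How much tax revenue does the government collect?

Pre-tax equilibrium: P* = 29/3, Q* = 86/3.
Tax on sellers shifts supply to Qs = -10 + 4(P − 3) = -22 + 4P.
77 - 5P = -22 + 4P gives buyer price Pb = 11; sellers receive Ps = 11 − 3 = 8.
New quantity: Q = 77 − 5(11) = 22.
Revenue = 3 × 22 = 66.

Tax revenue = 66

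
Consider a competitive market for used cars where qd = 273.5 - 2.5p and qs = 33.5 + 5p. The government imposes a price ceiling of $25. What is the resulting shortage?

Shortage = 52.5

Equilibrium price would be p* = 32, so the ceiling at 25 binds.
At p = 25: qd = 273.5 − 2.5(25) = 211, qs = 33.5 + 5(25) = 158.5.
Shortage = 211 − 158.5 = 52.5.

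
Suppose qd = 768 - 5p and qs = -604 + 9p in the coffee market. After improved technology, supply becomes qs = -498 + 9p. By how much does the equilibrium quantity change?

Δq = 265/7

Original equilibrium: p* = 98, q* = 278.
New equilibrium: 768 - 5p = -498 + 9p, so 1266 = 14p and p' = 633/7; q' = 768 − 5(633/7) = 2211/7.
Change in quantity: 2211/7 − 278 = 265/7.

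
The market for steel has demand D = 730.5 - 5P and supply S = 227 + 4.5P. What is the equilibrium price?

P* = 53

Set D = S: 730.5 - 5P = 227 + 4.5P.
503.5 = 9.5P, so P* = 53.
Q* = 730.5 − 5(53) = 465.5.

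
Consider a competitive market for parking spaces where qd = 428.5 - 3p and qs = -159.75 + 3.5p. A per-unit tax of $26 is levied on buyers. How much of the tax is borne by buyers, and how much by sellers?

Buyers bear $14, sellers bear $12

Pre-tax equilibrium: p* = 90.5, q* = 157.
Tax on buyers shifts demand to qd = 428.5 − 3(p + 26) = 350.5 - 3p.
350.5 - 3p = -159.75 + 3.5p gives seller price ps = 78.5; buyers pay pb = 78.5 + 26 = 104.5.
New quantity: q = 428.5 − 3(104.5) = 115.
Buyer burden = 104.5 − 90.5 = 14; seller burden = 90.5 − 78.5 = 12.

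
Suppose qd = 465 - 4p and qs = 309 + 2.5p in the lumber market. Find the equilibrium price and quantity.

Set qd = qs: 465 - 4p = 309 + 2.5p.
156 = 6.5p, so p* = 24.
q* = 465 − 4(24) = 369.

p* = 24, q* = 369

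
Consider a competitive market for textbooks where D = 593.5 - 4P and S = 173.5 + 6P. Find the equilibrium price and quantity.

P* = 42, Q* = 425.5

Set D = S: 593.5 - 4P = 173.5 + 6P.
420 = 10P, so P* = 42.
Q* = 593.5 − 4(42) = 425.5.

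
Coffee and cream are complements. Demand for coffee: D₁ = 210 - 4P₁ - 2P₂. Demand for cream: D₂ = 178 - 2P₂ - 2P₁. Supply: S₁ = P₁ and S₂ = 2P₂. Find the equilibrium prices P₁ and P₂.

P₁ = 30.25, P₂ = 29.375

Market 1: 210 - 4P₁ - 2P₂ = P₁ → 5P₁ + 2P₂ = 210.
Market 2: 4P₂ + 2P₁ = 178.
Eliminating P₂: 4×(1) − 2×(2) gives 16P₁ = 484, so P₁ = 30.25.
Back-substitute into (2): P₂ = (178 − 2×30.25) / 4 = 29.375.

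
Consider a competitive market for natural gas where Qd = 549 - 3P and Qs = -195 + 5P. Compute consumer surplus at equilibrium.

Consumer surplus = 12150

Equilibrium: 549 - 3P = -195 + 5P gives P* = 93, Q* = 270.
Demand choke price (Qd = 0): P = 183.
CS = ½(183 − 93)(270) = 12150.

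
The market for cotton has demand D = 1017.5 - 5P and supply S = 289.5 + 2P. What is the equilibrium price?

Set D = S: 1017.5 - 5P = 289.5 + 2P.
728 = 7P, so P* = 104.
Q* = 1017.5 − 5(104) = 497.5.

P* = 104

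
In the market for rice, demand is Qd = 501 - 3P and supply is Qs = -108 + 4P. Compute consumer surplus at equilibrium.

Equilibrium: 501 - 3P = -108 + 4P gives P* = 87, Q* = 240.
Demand choke price (Qd = 0): P = 167.
CS = ½(167 − 87)(240) = 9600.

Consumer surplus = 9600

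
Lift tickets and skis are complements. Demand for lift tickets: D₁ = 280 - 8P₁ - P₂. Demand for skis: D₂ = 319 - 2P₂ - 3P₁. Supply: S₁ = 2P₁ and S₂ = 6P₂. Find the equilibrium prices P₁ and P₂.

P₁ = 1921/77, P₂ = 2350/77

Market 1: 280 - 8P₁ - P₂ = 2P₁ → 10P₁ + P₂ = 280.
Market 2: 8P₂ + 3P₁ = 319.
Eliminating P₂: 8×(1) − 1×(2) gives 77P₁ = 1921, so P₁ = 1921/77.
Back-substitute into (2): P₂ = (319 − 3×1921/77) / 8 = 2350/77.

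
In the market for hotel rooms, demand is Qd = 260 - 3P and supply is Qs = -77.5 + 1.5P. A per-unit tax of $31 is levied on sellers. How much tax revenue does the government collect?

Tax revenue = 124

Pre-tax equilibrium: P* = 75, Q* = 35.
Tax on sellers shifts supply to Qs = -77.5 + 1.5(P − 31) = -124 + 1.5P.
260 - 3P = -124 + 1.5P gives buyer price Pb = 256/3; sellers receive Ps = 256/3 − 31 = 163/3.
New quantity: Q = 260 − 3(256/3) = 4.
Revenue = 31 × 4 = 124.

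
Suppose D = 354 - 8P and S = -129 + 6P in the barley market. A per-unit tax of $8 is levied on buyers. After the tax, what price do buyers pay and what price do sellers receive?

Pre-tax equilibrium: P* = 34.5, Q* = 78.
Tax on buyers shifts demand to D = 354 − 8(P + 8) = 290 - 8P.
290 - 8P = -129 + 6P gives seller price Ps = 419/14; buyers pay Pb = 419/14 + 8 = 531/14.
New quantity: Q = 354 − 8(531/14) = 354/7.

Buyers pay 531/14, sellers receive 419/14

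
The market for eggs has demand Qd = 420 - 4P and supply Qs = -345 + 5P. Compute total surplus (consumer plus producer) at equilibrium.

Equilibrium: 420 - 4P = -345 + 5P gives P* = 85, Q* = 80.
Demand choke price: P = 105; supply starts at P = 69.
CS = ½(105 − 85)(80) = 800; PS = ½(85 − 69)(80) = 640.

Total surplus = 1440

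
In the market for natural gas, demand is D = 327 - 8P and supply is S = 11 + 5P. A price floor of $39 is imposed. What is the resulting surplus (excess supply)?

Surplus = 191

Equilibrium price would be P* = 316/13, so the floor at 39 binds.
At P = 39: D = 15, S = 206.
Surplus = 206 − 15 = 191.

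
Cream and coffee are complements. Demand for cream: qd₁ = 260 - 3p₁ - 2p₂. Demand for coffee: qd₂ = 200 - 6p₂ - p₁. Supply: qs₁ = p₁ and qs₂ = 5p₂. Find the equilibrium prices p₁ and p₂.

Market 1: 260 - 3p₁ - 2p₂ = p₁ → 4p₁ + 2p₂ = 260.
Market 2: 11p₂ + p₁ = 200.
Eliminating p₂: 11×(1) − 2×(2) gives 42p₁ = 2460, so p₁ = 410/7.
Back-substitute into (2): p₂ = (200 − 1×410/7) / 11 = 90/7.

p₁ = 410/7, p₂ = 90/7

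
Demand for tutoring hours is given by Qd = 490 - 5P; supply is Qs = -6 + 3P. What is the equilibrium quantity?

Set Qd = Qs: 490 - 5P = -6 + 3P.
496 = 8P, so P* = 62.
Q* = 490 − 5(62) = 180.

Q* = 180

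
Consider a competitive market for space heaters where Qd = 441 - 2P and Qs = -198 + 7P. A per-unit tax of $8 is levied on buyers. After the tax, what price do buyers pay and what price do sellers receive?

Pre-tax equilibrium: P* = 71, Q* = 299.
Tax on buyers shifts demand to Qd = 441 − 2(P + 8) = 425 - 2P.
425 - 2P = -198 + 7P gives seller price Ps = 623/9; buyers pay Pb = 623/9 + 8 = 695/9.
New quantity: Q = 441 − 2(695/9) = 2579/9.

Buyers pay 695/9, sellers receive 623/9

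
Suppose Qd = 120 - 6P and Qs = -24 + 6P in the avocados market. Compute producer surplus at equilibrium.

Equilibrium: 120 - 6P = -24 + 6P gives P* = 12, Q* = 48.
Supply starts at P = 4 (where Qs = 0).
PS = ½(12 − 4)(48) = 192.

Producer surplus = 192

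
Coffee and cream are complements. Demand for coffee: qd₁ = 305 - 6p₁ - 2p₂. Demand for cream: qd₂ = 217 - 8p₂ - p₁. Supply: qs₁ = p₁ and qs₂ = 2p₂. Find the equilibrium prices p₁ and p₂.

p₁ = 654/17, p₂ = 607/34

Market 1: 305 - 6p₁ - 2p₂ = p₁ → 7p₁ + 2p₂ = 305.
Market 2: 10p₂ + p₁ = 217.
Eliminating p₂: 10×(1) − 2×(2) gives 68p₁ = 2616, so p₁ = 654/17.
Back-substitute into (2): p₂ = (217 − 1×654/17) / 10 = 607/34.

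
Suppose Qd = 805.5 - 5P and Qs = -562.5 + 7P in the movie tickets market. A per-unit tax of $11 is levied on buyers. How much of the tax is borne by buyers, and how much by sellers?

Buyers bear 77/12, sellers bear 55/12

Pre-tax equilibrium: P* = 114, Q* = 235.5.
Tax on buyers shifts demand to Qd = 805.5 − 5(P + 11) = 750.5 - 5P.
750.5 - 5P = -562.5 + 7P gives seller price Ps = 1313/12; buyers pay Pb = 1313/12 + 11 = 1445/12.
New quantity: Q = 805.5 − 5(1445/12) = 2441/12.
Buyer burden = 1445/12 − 114 = 77/12; seller burden = 114 − 1313/12 = 55/12.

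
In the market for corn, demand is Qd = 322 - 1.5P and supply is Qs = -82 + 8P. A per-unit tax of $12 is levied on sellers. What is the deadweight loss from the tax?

Deadweight loss = 1728/19

Pre-tax equilibrium: P* = 808/19, Q* = 4906/19.
Tax on sellers shifts supply to Qs = -82 + 8(P − 12) = -178 + 8P.
322 - 1.5P = -178 + 8P gives buyer price Pb = 1000/19; sellers receive Ps = 1000/19 − 12 = 772/19.
New quantity: Q = 322 − 1.5(1000/19) = 4618/19.
DWL = ½ × 12 × (4906/19 − 4618/19) = 1728/19.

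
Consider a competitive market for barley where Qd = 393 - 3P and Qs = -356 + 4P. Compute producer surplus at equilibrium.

Equilibrium: 393 - 3P = -356 + 4P gives P* = 107, Q* = 72.
Supply starts at P = 89 (where Qs = 0).
PS = ½(107 − 89)(72) = 648.

Producer surplus = 648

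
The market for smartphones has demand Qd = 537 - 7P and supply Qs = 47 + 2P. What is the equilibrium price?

Set Qd = Qs: 537 - 7P = 47 + 2P.
490 = 9P, so P* = 490/9.
Q* = 537 − 7(490/9) = 1403/9.

P* = 490/9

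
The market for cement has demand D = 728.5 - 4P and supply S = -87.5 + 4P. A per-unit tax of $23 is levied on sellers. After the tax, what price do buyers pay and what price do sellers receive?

Buyers pay $113.5, sellers receive $90.5

Pre-tax equilibrium: P* = 102, Q* = 320.5.
Tax on sellers shifts supply to S = -87.5 + 4(P − 23) = -179.5 + 4P.
728.5 - 4P = -179.5 + 4P gives buyer price Pb = 113.5; sellers receive Ps = 113.5 − 23 = 90.5.
New quantity: Q = 728.5 − 4(113.5) = 274.5.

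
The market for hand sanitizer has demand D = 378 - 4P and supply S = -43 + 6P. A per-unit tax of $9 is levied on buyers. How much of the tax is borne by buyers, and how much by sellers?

Pre-tax equilibrium: P* = 42.1, Q* = 209.6.
Tax on buyers shifts demand to D = 378 − 4(P + 9) = 342 - 4P.
342 - 4P = -43 + 6P gives seller price Ps = 38.5; buyers pay Pb = 38.5 + 9 = 47.5.
New quantity: Q = 378 − 4(47.5) = 188.
Buyer burden = 47.5 − 42.1 = 5.4; seller burden = 42.1 − 38.5 = 3.6.

Buyers bear $5.4, sellers bear $3.6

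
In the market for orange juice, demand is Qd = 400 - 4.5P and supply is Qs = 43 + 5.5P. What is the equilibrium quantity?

Set Qd = Qs: 400 - 4.5P = 43 + 5.5P.
357 = 10P, so P* = 35.7.
Q* = 400 − 4.5(35.7) = 239.35.

Q* = 239.35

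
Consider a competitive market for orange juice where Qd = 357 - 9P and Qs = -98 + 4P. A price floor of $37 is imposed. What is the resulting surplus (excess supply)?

Surplus = 26

Equilibrium price would be P* = 35, so the floor at 37 binds.
At P = 37: Qd = 24, Qs = 50.
Surplus = 50 − 24 = 26.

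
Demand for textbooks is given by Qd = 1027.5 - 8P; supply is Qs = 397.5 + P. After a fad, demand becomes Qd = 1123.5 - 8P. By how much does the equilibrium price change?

ΔP = 32/3

Original equilibrium: P* = 70, Q* = 467.5.
New equilibrium: 1123.5 - 8P = 397.5 + P, so 726 = 9P and P' = 242/3; Q' = 1123.5 − 8(242/3) = 2869/6.
Change in price: 242/3 − 70 = 32/3.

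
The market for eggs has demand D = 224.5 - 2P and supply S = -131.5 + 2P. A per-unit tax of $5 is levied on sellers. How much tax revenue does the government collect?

Pre-tax equilibrium: P* = 89, Q* = 46.5.
Tax on sellers shifts supply to S = -131.5 + 2(P − 5) = -141.5 + 2P.
224.5 - 2P = -141.5 + 2P gives buyer price Pb = 91.5; sellers receive Ps = 91.5 − 5 = 86.5.
New quantity: Q = 224.5 − 2(91.5) = 41.5.
Revenue = 5 × 41.5 = 207.5.

Tax revenue = 207.5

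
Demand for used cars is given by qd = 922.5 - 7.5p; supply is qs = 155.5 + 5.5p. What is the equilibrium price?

Set qd = qs: 922.5 - 7.5p = 155.5 + 5.5p.
767 = 13p, so p* = 59.
q* = 922.5 − 7.5(59) = 480.

p* = 59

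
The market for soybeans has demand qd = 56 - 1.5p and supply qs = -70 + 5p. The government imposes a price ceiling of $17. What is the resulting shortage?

Shortage = 15.5

Equilibrium price would be p* = 252/13, so the ceiling at 17 binds.
At p = 17: qd = 56 − 1.5(17) = 30.5, qs = -70 + 5(17) = 15.
Shortage = 30.5 − 15 = 15.5.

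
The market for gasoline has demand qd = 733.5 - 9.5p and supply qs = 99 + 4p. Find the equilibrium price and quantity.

Set qd = qs: 733.5 - 9.5p = 99 + 4p.
634.5 = 13.5p, so p* = 47.
q* = 733.5 − 9.5(47) = 287.

p* = 47, q* = 287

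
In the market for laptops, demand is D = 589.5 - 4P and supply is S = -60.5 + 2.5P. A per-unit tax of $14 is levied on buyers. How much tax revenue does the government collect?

Tax revenue = 30569/13

Pre-tax equilibrium: P* = 100, Q* = 189.5.
Tax on buyers shifts demand to D = 589.5 − 4(P + 14) = 533.5 - 4P.
533.5 - 4P = -60.5 + 2.5P gives seller price Ps = 1188/13; buyers pay Pb = 1188/13 + 14 = 1370/13.
New quantity: Q = 589.5 − 4(1370/13) = 4367/26.
Revenue = 14 × 4367/26 = 30569/13.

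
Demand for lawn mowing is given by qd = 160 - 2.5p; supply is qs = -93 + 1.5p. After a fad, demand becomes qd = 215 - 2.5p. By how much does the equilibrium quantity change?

Δq = 20.625

Original equilibrium: p* = 63.25, q* = 1.875.
New equilibrium: 215 - 2.5p = -93 + 1.5p, so 308 = 4p and p' = 77; q' = 215 − 2.5(77) = 22.5.
Change in quantity: 22.5 − 1.875 = 20.625.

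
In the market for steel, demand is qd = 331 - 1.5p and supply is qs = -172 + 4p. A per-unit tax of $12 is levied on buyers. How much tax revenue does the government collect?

Tax revenue = 23856/11

Pre-tax equilibrium: p* = 1006/11, q* = 2132/11.
Tax on buyers shifts demand to qd = 331 − 1.5(p + 12) = 313 - 1.5p.
313 - 1.5p = -172 + 4p gives seller price ps = 970/11; buyers pay pb = 970/11 + 12 = 1102/11.
New quantity: q = 331 − 1.5(1102/11) = 1988/11.
Revenue = 12 × 1988/11 = 23856/11.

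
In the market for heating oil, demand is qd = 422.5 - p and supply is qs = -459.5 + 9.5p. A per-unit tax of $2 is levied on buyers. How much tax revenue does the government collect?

Pre-tax equilibrium: p* = 84, q* = 338.5.
Tax on buyers shifts demand to qd = 422.5 − 1(p + 2) = 420.5 - p.
420.5 - p = -459.5 + 9.5p gives seller price ps = 1760/21; buyers pay pb = 1760/21 + 2 = 1802/21.
New quantity: q = 422.5 − 1(1802/21) = 14141/42.
Revenue = 2 × 14141/42 = 14141/21.

Tax revenue = 14141/21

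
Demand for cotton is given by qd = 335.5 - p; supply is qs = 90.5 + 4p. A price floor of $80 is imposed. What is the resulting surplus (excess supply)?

Equilibrium price would be p* = 49, so the floor at 80 binds.
At p = 80: qd = 255.5, qs = 410.5.
Surplus = 410.5 − 255.5 = 155.

Surplus = 155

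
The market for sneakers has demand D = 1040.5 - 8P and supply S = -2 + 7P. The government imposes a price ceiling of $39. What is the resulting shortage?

Equilibrium price would be P* = 69.5, so the ceiling at 39 binds.
At P = 39: D = 1040.5 − 8(39) = 728.5, S = -2 + 7(39) = 271.
Shortage = 728.5 − 271 = 457.5.

Shortage = 457.5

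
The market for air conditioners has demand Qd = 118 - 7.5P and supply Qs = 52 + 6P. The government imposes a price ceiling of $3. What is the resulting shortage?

Equilibrium price would be P* = 44/9, so the ceiling at 3 binds.
At P = 3: Qd = 118 − 7.5(3) = 95.5, Qs = 52 + 6(3) = 70.
Shortage = 95.5 − 70 = 25.5.

Shortage = 25.5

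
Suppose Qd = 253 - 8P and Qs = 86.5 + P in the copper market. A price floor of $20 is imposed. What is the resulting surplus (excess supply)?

Equilibrium price would be P* = 18.5, so the floor at 20 binds.
At P = 20: Qd = 93, Qs = 106.5.
Surplus = 106.5 − 93 = 13.5.

Surplus = 13.5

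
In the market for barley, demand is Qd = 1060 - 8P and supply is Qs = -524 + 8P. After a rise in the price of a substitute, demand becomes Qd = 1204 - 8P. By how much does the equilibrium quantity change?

Original equilibrium: P* = 99, Q* = 268.
New equilibrium: 1204 - 8P = -524 + 8P, so 1728 = 16P and P' = 108; Q' = 1204 − 8(108) = 340.
Change in quantity: 340 − 268 = 72.

ΔQ = 72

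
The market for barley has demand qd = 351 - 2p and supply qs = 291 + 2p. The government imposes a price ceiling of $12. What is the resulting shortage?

Equilibrium price would be p* = 15, so the ceiling at 12 binds.
At p = 12: qd = 351 − 2(12) = 327, qs = 291 + 2(12) = 315.
Shortage = 327 − 315 = 12.

Shortage = 12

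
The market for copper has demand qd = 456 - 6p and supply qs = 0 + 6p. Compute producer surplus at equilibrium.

Producer surplus = 4332

Equilibrium: 456 - 6p = 0 + 6p gives p* = 38, q* = 228.
Supply starts at p = 0 (where qs = 0).
PS = ½(38 − 0)(228) = 4332.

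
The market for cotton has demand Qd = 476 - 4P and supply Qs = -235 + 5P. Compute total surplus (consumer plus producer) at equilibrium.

Equilibrium: 476 - 4P = -235 + 5P gives P* = 79, Q* = 160.
Demand choke price: P = 119; supply starts at P = 47.
CS = ½(119 − 79)(160) = 3200; PS = ½(79 − 47)(160) = 2560.

Total surplus = 5760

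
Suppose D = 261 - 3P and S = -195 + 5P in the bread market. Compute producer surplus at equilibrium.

Equilibrium: 261 - 3P = -195 + 5P gives P* = 57, Q* = 90.
Supply starts at P = 39 (where S = 0).
PS = ½(57 − 39)(90) = 810.

Producer surplus = 810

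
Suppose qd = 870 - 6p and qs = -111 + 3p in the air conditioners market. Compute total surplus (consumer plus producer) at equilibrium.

Equilibrium: 870 - 6p = -111 + 3p gives p* = 109, q* = 216.
Demand choke price: p = 145; supply starts at p = 37.
CS = ½(145 − 109)(216) = 3888; PS = ½(109 − 37)(216) = 7776.

Total surplus = 11664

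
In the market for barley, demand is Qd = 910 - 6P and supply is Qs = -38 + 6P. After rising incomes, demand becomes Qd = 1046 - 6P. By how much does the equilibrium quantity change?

Original equilibrium: P* = 79, Q* = 436.
New equilibrium: 1046 - 6P = -38 + 6P, so 1084 = 12P and P' = 271/3; Q' = 1046 − 6(271/3) = 504.
Change in quantity: 504 − 436 = 68.

ΔQ = 68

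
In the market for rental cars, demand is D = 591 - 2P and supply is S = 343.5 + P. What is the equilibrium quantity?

Set D = S: 591 - 2P = 343.5 + P.
247.5 = 3P, so P* = 82.5.
Q* = 591 − 2(82.5) = 426.

Q* = 426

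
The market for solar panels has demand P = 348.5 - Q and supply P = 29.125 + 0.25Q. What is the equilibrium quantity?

Q* = 255.5

Set the two price expressions equal: 348.5 - Q = 29.125 + 0.25Q.
319.375 = 1.25Q, so Q* = 255.5.
P* = 348.5 − (1)(255.5) = 93.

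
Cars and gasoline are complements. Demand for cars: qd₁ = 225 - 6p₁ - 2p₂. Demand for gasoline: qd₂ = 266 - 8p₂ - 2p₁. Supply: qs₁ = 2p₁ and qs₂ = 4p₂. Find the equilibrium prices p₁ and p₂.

p₁ = 542/23, p₂ = 839/46

Market 1: 225 - 6p₁ - 2p₂ = 2p₁ → 8p₁ + 2p₂ = 225.
Market 2: 12p₂ + 2p₁ = 266.
Eliminating p₂: 12×(1) − 2×(2) gives 92p₁ = 2168, so p₁ = 542/23.
Back-substitute into (2): p₂ = (266 − 2×542/23) / 12 = 839/46.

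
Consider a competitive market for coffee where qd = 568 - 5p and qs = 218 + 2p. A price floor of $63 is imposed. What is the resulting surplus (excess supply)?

Surplus = 91

Equilibrium price would be p* = 50, so the floor at 63 binds.
At p = 63: qd = 253, qs = 344.
Surplus = 344 − 253 = 91.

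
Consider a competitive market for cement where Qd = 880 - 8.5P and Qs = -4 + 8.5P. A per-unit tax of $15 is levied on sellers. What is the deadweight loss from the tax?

Pre-tax equilibrium: P* = 52, Q* = 438.
Tax on sellers shifts supply to Qs = -4 + 8.5(P − 15) = -131.5 + 8.5P.
880 - 8.5P = -131.5 + 8.5P gives buyer price Pb = 59.5; sellers receive Ps = 59.5 − 15 = 44.5.
New quantity: Q = 880 − 8.5(59.5) = 374.25.
DWL = ½ × 15 × (438 − 374.25) = 478.125.

Deadweight loss = 478.125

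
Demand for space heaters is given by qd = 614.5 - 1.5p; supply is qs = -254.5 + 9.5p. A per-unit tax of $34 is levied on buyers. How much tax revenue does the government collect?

Tax revenue = 169031/11

Pre-tax equilibrium: p* = 79, q* = 496.
Tax on buyers shifts demand to qd = 614.5 − 1.5(p + 34) = 563.5 - 1.5p.
563.5 - 1.5p = -254.5 + 9.5p gives seller price ps = 818/11; buyers pay pb = 818/11 + 34 = 1192/11.
New quantity: q = 614.5 − 1.5(1192/11) = 9943/22.
Revenue = 34 × 9943/22 = 169031/11.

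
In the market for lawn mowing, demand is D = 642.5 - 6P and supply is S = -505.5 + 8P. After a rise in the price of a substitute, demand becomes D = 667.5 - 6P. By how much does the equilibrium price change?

Original equilibrium: P* = 82, Q* = 150.5.
New equilibrium: 667.5 - 6P = -505.5 + 8P, so 1173 = 14P and P' = 1173/14; Q' = 667.5 − 6(1173/14) = 2307/14.
Change in price: 1173/14 − 82 = 25/14.

ΔP = 25/14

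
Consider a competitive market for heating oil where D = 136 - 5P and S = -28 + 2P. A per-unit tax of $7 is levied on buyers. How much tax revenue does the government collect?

Tax revenue = 62

Pre-tax equilibrium: P* = 164/7, Q* = 132/7.
Tax on buyers shifts demand to D = 136 − 5(P + 7) = 101 - 5P.
101 - 5P = -28 + 2P gives seller price Ps = 129/7; buyers pay Pb = 129/7 + 7 = 178/7.
New quantity: Q = 136 − 5(178/7) = 62/7.
Revenue = 7 × 62/7 = 62.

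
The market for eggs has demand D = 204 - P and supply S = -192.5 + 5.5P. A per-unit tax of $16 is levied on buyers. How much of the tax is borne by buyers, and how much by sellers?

Pre-tax equilibrium: P* = 61, Q* = 143.
Tax on buyers shifts demand to D = 204 − 1(P + 16) = 188 - P.
188 - P = -192.5 + 5.5P gives seller price Ps = 761/13; buyers pay Pb = 761/13 + 16 = 969/13.
New quantity: Q = 204 − 1(969/13) = 1683/13.
Buyer burden = 969/13 − 61 = 176/13; seller burden = 61 − 761/13 = 32/13.

Buyers bear 176/13, sellers bear 32/13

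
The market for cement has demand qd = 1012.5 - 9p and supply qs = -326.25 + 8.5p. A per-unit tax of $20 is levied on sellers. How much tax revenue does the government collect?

Tax revenue = 33120/7

Pre-tax equilibrium: p* = 76.5, q* = 324.
Tax on sellers shifts supply to qs = -326.25 + 8.5(p − 20) = -496.25 + 8.5p.
1012.5 - 9p = -496.25 + 8.5p gives buyer price pb = 1207/14; sellers receive ps = 1207/14 − 20 = 927/14.
New quantity: q = 1012.5 − 9(1207/14) = 1656/7.
Revenue = 20 × 1656/7 = 33120/7.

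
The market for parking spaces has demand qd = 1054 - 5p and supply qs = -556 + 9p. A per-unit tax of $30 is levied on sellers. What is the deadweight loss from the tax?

Pre-tax equilibrium: p* = 115, q* = 479.
Tax on sellers shifts supply to qs = -556 + 9(p − 30) = -826 + 9p.
1054 - 5p = -826 + 9p gives buyer price pb = 940/7; sellers receive ps = 940/7 − 30 = 730/7.
New quantity: q = 1054 − 5(940/7) = 2678/7.
DWL = ½ × 30 × (479 − 2678/7) = 10125/7.

Deadweight loss = 10125/7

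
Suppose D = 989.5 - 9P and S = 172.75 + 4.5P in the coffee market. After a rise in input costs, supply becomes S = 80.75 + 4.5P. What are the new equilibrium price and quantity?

P' = 3635/54, Q' = 1151/3

Original equilibrium: P* = 60.5, Q* = 445.
New equilibrium: 989.5 - 9P = 80.75 + 4.5P, so 908.75 = 13.5P and P' = 3635/54; Q' = 989.5 − 9(3635/54) = 1151/3.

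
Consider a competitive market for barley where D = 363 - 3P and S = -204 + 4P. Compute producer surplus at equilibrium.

Producer surplus = 1800

Equilibrium: 363 - 3P = -204 + 4P gives P* = 81, Q* = 120.
Supply starts at P = 51 (where S = 0).
PS = ½(81 − 51)(120) = 1800.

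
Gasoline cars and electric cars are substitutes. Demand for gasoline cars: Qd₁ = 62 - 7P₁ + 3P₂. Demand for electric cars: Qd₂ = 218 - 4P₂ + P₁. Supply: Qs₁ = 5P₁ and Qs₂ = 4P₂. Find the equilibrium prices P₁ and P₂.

Market 1: 62 - 7P₁ + 3P₂ = 5P₁ → 12P₁ - 3P₂ = 62.
Market 2: 8P₂ - P₁ = 218.
Eliminating P₂: 8×(1) + 3×(2) gives 93P₁ = 1150, so P₁ = 1150/93.
Back-substitute into (2): P₂ = (218 + 1×1150/93) / 8 = 2678/93.

P₁ = 1150/93, P₂ = 2678/93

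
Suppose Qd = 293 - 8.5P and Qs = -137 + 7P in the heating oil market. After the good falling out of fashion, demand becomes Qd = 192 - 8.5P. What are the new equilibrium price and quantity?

Original equilibrium: P* = 860/31, Q* = 1773/31.
New equilibrium: 192 - 8.5P = -137 + 7P, so 329 = 15.5P and P' = 658/31; Q' = 192 − 8.5(658/31) = 359/31.

P' = 658/31, Q' = 359/31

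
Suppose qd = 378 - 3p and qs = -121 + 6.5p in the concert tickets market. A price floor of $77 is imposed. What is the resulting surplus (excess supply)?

Equilibrium price would be p* = 998/19, so the floor at 77 binds.
At p = 77: qd = 147, qs = 379.5.
Surplus = 379.5 − 147 = 232.5.

Surplus = 232.5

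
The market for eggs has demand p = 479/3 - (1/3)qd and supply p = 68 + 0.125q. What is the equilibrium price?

Set the two price expressions equal: 479/3 - (1/3)q = 68 + 0.125q.
275/3 = (11/24)q, so q* = 200.
p* = 479/3 − (1/3)(200) = 93.

p* = 93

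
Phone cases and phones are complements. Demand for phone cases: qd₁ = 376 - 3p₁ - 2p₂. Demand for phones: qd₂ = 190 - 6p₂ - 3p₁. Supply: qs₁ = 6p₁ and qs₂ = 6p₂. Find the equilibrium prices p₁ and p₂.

Market 1: 376 - 3p₁ - 2p₂ = 6p₁ → 9p₁ + 2p₂ = 376.
Market 2: 12p₂ + 3p₁ = 190.
Eliminating p₂: 12×(1) − 2×(2) gives 102p₁ = 4132, so p₁ = 2066/51.
Back-substitute into (2): p₂ = (190 − 3×2066/51) / 12 = 97/17.

p₁ = 2066/51, p₂ = 97/17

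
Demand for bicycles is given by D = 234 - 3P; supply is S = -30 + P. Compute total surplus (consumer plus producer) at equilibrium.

Equilibrium: 234 - 3P = -30 + P gives P* = 66, Q* = 36.
Demand choke price: P = 78; supply starts at P = 30.
CS = ½(78 − 66)(36) = 216; PS = ½(66 − 30)(36) = 648.

Total surplus = 864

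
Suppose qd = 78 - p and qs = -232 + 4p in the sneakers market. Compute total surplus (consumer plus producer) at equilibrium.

Total surplus = 160

Equilibrium: 78 - p = -232 + 4p gives p* = 62, q* = 16.
Demand choke price: p = 78; supply starts at p = 58.
CS = ½(78 − 62)(16) = 128; PS = ½(62 − 58)(16) = 32.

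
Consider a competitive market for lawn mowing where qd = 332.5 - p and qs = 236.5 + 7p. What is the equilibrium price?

Set qd = qs: 332.5 - p = 236.5 + 7p.
96 = 8p, so p* = 12.
q* = 332.5 − 1(12) = 320.5.

p* = 12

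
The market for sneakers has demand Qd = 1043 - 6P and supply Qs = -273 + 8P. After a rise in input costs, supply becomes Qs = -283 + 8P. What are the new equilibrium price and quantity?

Original equilibrium: P* = 94, Q* = 479.
New equilibrium: 1043 - 6P = -283 + 8P, so 1326 = 14P and P' = 663/7; Q' = 1043 − 6(663/7) = 3323/7.

P' = 663/7, Q' = 3323/7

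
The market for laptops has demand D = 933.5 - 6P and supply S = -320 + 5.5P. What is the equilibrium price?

P* = 109

Set D = S: 933.5 - 6P = -320 + 5.5P.
1253.5 = 11.5P, so P* = 109.
Q* = 933.5 − 6(109) = 279.5.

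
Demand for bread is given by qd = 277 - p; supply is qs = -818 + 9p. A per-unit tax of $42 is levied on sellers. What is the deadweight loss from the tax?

Deadweight loss = 793.8

Pre-tax equilibrium: p* = 109.5, q* = 167.5.
Tax on sellers shifts supply to qs = -818 + 9(p − 42) = -1196 + 9p.
277 - p = -1196 + 9p gives buyer price pb = 147.3; sellers receive ps = 147.3 − 42 = 105.3.
New quantity: q = 277 − 1(147.3) = 129.7.
DWL = ½ × 42 × (167.5 − 129.7) = 793.8.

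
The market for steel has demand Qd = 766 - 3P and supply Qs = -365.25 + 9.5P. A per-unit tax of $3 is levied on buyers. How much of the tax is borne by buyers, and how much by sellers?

Pre-tax equilibrium: P* = 90.5, Q* = 494.5.
Tax on buyers shifts demand to Qd = 766 − 3(P + 3) = 757 - 3P.
757 - 3P = -365.25 + 9.5P gives seller price Ps = 89.78; buyers pay Pb = 89.78 + 3 = 92.78.
New quantity: Q = 766 − 3(92.78) = 487.66.
Buyer burden = 92.78 − 90.5 = 2.28; seller burden = 90.5 − 89.78 = 0.72.

Buyers bear $2.28, sellers bear $0.72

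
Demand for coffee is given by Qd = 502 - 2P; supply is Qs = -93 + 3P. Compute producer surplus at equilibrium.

Equilibrium: 502 - 2P = -93 + 3P gives P* = 119, Q* = 264.
Supply starts at P = 31 (where Qs = 0).
PS = ½(119 − 31)(264) = 11616.

Producer surplus = 11616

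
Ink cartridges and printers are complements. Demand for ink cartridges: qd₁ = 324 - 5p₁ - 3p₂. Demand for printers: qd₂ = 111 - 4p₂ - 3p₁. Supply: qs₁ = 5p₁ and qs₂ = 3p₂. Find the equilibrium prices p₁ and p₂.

Market 1: 324 - 5p₁ - 3p₂ = 5p₁ → 10p₁ + 3p₂ = 324.
Market 2: 7p₂ + 3p₁ = 111.
Eliminating p₂: 7×(1) − 3×(2) gives 61p₁ = 1935, so p₁ = 1935/61.
Back-substitute into (2): p₂ = (111 − 3×1935/61) / 7 = 138/61.

p₁ = 1935/61, p₂ = 138/61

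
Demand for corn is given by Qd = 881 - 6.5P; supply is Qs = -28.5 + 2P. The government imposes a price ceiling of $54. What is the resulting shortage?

Shortage = 450.5

Equilibrium price would be P* = 107, so the ceiling at 54 binds.
At P = 54: Qd = 881 − 6.5(54) = 530, Qs = -28.5 + 2(54) = 79.5.
Shortage = 530 − 79.5 = 450.5.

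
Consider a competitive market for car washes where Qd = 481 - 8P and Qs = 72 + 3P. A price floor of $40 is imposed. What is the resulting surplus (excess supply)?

Surplus = 31

Equilibrium price would be P* = 409/11, so the floor at 40 binds.
At P = 40: Qd = 161, Qs = 192.
Surplus = 192 − 161 = 31.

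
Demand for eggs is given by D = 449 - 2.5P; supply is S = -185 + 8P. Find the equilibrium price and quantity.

P* = 1268/21, Q* = 6259/21

Set D = S: 449 - 2.5P = -185 + 8P.
634 = 10.5P, so P* = 1268/21.
Q* = 449 − 2.5(1268/21) = 6259/21.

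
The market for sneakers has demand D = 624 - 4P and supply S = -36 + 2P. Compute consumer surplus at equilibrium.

Consumer surplus = 4232

Equilibrium: 624 - 4P = -36 + 2P gives P* = 110, Q* = 184.
Demand choke price (D = 0): P = 156.
CS = ½(156 − 110)(184) = 4232.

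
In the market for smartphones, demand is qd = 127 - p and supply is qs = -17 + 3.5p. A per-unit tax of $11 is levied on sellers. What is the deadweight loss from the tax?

Deadweight loss = 847/18

Pre-tax equilibrium: p* = 32, q* = 95.
Tax on sellers shifts supply to qs = -17 + 3.5(p − 11) = -55.5 + 3.5p.
127 - p = -55.5 + 3.5p gives buyer price pb = 365/9; sellers receive ps = 365/9 − 11 = 266/9.
New quantity: q = 127 − 1(365/9) = 778/9.
DWL = ½ × 11 × (95 − 778/9) = 847/18.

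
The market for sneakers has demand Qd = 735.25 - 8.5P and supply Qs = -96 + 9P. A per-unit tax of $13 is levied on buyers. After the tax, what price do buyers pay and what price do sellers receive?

Buyers pay 3793/70, sellers receive 2883/70

Pre-tax equilibrium: P* = 47.5, Q* = 331.5.
Tax on buyers shifts demand to Qd = 735.25 − 8.5(P + 13) = 624.75 - 8.5P.
624.75 - 8.5P = -96 + 9P gives seller price Ps = 2883/70; buyers pay Pb = 2883/70 + 13 = 3793/70.
New quantity: Q = 735.25 − 8.5(3793/70) = 19227/70.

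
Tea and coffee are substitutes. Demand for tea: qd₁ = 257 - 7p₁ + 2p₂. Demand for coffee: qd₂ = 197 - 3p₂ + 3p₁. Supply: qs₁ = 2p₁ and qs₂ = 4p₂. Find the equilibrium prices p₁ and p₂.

Market 1: 257 - 7p₁ + 2p₂ = 2p₁ → 9p₁ - 2p₂ = 257.
Market 2: 7p₂ - 3p₁ = 197.
Eliminating p₂: 7×(1) + 2×(2) gives 57p₁ = 2193, so p₁ = 731/19.
Back-substitute into (2): p₂ = (197 + 3×731/19) / 7 = 848/19.

p₁ = 731/19, p₂ = 848/19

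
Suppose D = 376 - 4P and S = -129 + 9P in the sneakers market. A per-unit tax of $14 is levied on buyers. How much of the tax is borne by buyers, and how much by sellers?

Buyers bear 126/13, sellers bear 56/13

Pre-tax equilibrium: P* = 505/13, Q* = 2868/13.
Tax on buyers shifts demand to D = 376 − 4(P + 14) = 320 - 4P.
320 - 4P = -129 + 9P gives seller price Ps = 449/13; buyers pay Pb = 449/13 + 14 = 631/13.
New quantity: Q = 376 − 4(631/13) = 2364/13.
Buyer burden = 631/13 − 505/13 = 126/13; seller burden = 505/13 − 449/13 = 56/13.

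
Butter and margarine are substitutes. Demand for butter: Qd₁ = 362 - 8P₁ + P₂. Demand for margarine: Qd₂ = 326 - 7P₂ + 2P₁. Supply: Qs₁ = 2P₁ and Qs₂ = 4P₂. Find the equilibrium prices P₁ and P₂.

P₁ = 359/9, P₂ = 332/9

Market 1: 362 - 8P₁ + P₂ = 2P₁ → 10P₁ - P₂ = 362.
Market 2: 11P₂ - 2P₁ = 326.
Eliminating P₂: 11×(1) + 1×(2) gives 108P₁ = 4308, so P₁ = 359/9.
Back-substitute into (2): P₂ = (326 + 2×359/9) / 11 = 332/9.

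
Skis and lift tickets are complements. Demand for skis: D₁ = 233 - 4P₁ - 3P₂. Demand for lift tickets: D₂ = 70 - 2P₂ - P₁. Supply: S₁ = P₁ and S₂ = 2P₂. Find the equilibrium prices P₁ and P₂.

Market 1: 233 - 4P₁ - 3P₂ = P₁ → 5P₁ + 3P₂ = 233.
Market 2: 4P₂ + P₁ = 70.
Eliminating P₂: 4×(1) − 3×(2) gives 17P₁ = 722, so P₁ = 722/17.
Back-substitute into (2): P₂ = (70 − 1×722/17) / 4 = 117/17.

P₁ = 722/17, P₂ = 117/17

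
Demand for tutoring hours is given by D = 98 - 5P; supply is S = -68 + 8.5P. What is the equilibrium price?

P* = 332/27

Set D = S: 98 - 5P = -68 + 8.5P.
166 = 13.5P, so P* = 332/27.
Q* = 98 − 5(332/27) = 986/27.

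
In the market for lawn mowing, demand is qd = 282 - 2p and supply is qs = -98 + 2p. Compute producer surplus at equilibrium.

Producer surplus = 2116

Equilibrium: 282 - 2p = -98 + 2p gives p* = 95, q* = 92.
Supply starts at p = 49 (where qs = 0).
PS = ½(95 − 49)(92) = 2116.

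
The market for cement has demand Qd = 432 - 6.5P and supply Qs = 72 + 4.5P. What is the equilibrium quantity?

Q* = 2412/11

Set Qd = Qs: 432 - 6.5P = 72 + 4.5P.
360 = 11P, so P* = 360/11.
Q* = 432 − 6.5(360/11) = 2412/11.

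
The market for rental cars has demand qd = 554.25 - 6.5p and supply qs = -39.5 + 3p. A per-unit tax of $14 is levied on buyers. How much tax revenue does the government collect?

Pre-tax equilibrium: p* = 62.5, q* = 148.
Tax on buyers shifts demand to qd = 554.25 − 6.5(p + 14) = 463.25 - 6.5p.
463.25 - 6.5p = -39.5 + 3p gives seller price ps = 2011/38; buyers pay pb = 2011/38 + 14 = 2543/38.
New quantity: q = 554.25 − 6.5(2543/38) = 2266/19.
Revenue = 14 × 2266/19 = 31724/19.

Tax revenue = 31724/19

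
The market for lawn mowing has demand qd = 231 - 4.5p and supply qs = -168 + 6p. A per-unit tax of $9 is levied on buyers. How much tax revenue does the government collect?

Tax revenue = 2322/7

Pre-tax equilibrium: p* = 38, q* = 60.
Tax on buyers shifts demand to qd = 231 − 4.5(p + 9) = 190.5 - 4.5p.
190.5 - 4.5p = -168 + 6p gives seller price ps = 239/7; buyers pay pb = 239/7 + 9 = 302/7.
New quantity: q = 231 − 4.5(302/7) = 258/7.
Revenue = 9 × 258/7 = 2322/7.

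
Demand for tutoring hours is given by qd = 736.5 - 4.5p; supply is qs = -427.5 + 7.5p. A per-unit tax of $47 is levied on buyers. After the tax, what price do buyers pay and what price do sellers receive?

Buyers pay $126.375, sellers receive $79.375

Pre-tax equilibrium: p* = 97, q* = 300.
Tax on buyers shifts demand to qd = 736.5 − 4.5(p + 47) = 525 - 4.5p.
525 - 4.5p = -427.5 + 7.5p gives seller price ps = 79.375; buyers pay pb = 79.375 + 47 = 126.375.
New quantity: q = 736.5 − 4.5(126.375) = 167.8125.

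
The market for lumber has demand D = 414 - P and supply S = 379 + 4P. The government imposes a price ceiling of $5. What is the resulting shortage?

Shortage = 10

Equilibrium price would be P* = 7, so the ceiling at 5 binds.
At P = 5: D = 414 − 1(5) = 409, S = 379 + 4(5) = 399.
Shortage = 409 − 399 = 10.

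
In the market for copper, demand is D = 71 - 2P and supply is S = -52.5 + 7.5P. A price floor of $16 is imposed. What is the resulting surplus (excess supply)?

Equilibrium price would be P* = 13, so the floor at 16 binds.
At P = 16: D = 39, S = 67.5.
Surplus = 67.5 − 39 = 28.5.

Surplus = 28.5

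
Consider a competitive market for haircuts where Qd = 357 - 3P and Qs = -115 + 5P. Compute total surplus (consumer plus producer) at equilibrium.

Total surplus = 8640

Equilibrium: 357 - 3P = -115 + 5P gives P* = 59, Q* = 180.
Demand choke price: P = 119; supply starts at P = 23.
CS = ½(119 − 59)(180) = 5400; PS = ½(59 − 23)(180) = 3240.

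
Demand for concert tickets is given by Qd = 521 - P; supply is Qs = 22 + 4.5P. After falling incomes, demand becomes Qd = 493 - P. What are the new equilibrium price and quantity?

Original equilibrium: P* = 998/11, Q* = 4733/11.
New equilibrium: 493 - P = 22 + 4.5P, so 471 = 5.5P and P' = 942/11; Q' = 493 − 1(942/11) = 4481/11.

P' = 942/11, Q' = 4481/11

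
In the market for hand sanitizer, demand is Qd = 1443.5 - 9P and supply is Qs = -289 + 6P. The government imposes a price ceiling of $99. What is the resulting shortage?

Equilibrium price would be P* = 115.5, so the ceiling at 99 binds.
At P = 99: Qd = 1443.5 − 9(99) = 552.5, Qs = -289 + 6(99) = 305.
Shortage = 552.5 − 305 = 247.5.

Shortage = 247.5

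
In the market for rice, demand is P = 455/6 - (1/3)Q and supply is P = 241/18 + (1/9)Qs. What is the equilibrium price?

Set the two price expressions equal: 455/6 - (1/3)Q = 241/18 + (1/9)Q.
562/9 = (4/9)Q, so Q* = 140.5.
P* = 455/6 − (1/3)(140.5) = 29.

P* = 29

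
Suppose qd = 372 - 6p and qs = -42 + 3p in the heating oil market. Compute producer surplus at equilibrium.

Equilibrium: 372 - 6p = -42 + 3p gives p* = 46, q* = 96.
Supply starts at p = 14 (where qs = 0).
PS = ½(46 − 14)(96) = 1536.

Producer surplus = 1536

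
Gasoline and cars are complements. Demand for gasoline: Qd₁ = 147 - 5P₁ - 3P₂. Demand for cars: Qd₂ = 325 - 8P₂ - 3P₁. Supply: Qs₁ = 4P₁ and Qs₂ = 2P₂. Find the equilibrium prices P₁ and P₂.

P₁ = 55/9, P₂ = 92/3

Market 1: 147 - 5P₁ - 3P₂ = 4P₁ → 9P₁ + 3P₂ = 147.
Market 2: 10P₂ + 3P₁ = 325.
Eliminating P₂: 10×(1) − 3×(2) gives 81P₁ = 495, so P₁ = 55/9.
Back-substitute into (2): P₂ = (325 − 3×55/9) / 10 = 92/3.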